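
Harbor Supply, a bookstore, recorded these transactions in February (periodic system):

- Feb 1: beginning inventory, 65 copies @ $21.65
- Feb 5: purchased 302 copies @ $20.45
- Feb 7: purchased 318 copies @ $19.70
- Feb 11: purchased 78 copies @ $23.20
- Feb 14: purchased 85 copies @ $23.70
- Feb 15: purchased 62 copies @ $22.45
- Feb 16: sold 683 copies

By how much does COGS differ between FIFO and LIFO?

FIFO COGS: 65 @ $21.65 + 302 @ $20.45 + 316 @ $19.70 = $13,808.35
LIFO COGS: 62 @ $22.45 + 85 @ $23.70 + 78 @ $23.20 + 318 @ $19.70 + 140 @ $20.45 = $14,343.60
Difference = |$13,808.35 − $14,343.60| = $535.25

$535.25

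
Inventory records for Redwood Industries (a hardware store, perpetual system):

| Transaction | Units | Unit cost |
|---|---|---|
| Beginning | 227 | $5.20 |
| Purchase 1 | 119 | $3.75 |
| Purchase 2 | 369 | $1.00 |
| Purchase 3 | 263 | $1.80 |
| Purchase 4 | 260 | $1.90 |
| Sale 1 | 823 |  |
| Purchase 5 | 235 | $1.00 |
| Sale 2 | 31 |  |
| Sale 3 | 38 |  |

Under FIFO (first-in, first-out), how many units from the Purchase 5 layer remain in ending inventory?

Sale 1 (823) [FIFO — oldest first]: 227 @ $5.20 + 119 @ $3.75 + 369 @ $1.00 + 108 @ $1.80 = $2,190.05
Sale 2 (31) [FIFO — oldest first]: 31 @ $1.80 = $55.80
Sale 3 (38) [FIFO — oldest first]: 38 @ $1.80 = $68.40
Total COGS = $2,190.05 + $55.80 + $68.40 = $2,314.25
Ending inventory: 86 @ $1.80 + 260 @ $1.90 + 235 @ $1.00 = $883.80
Check: goods available $3,198.05 = COGS $2,314.25 + ending $883.80

235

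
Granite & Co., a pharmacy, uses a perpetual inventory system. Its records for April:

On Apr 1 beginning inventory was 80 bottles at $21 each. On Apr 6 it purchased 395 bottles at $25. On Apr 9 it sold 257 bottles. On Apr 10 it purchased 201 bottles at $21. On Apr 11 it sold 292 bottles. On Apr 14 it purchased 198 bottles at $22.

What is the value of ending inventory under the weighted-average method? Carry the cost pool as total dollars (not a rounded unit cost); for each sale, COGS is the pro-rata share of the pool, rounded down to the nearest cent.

Ending inventory = $7,242.80

After Apr 1: 80 on hand, pool $1,680.00 (≈ $21.0000 each)
After Apr 6: 475 on hand, pool $11,555.00 (≈ $24.3263 each)
Apr 9, sell 257: 257/475 × $11,555.00 → $6,251.86
After Apr 10: 419 on hand, pool $9,524.14 (≈ $22.7306 each)
Apr 11, sell 292: 292/419 × $9,524.14 → $6,637.34
After Apr 14: 325 on hand, pool $7,242.80 (≈ $22.2855 each)
Total COGS = $6,251.86 + $6,637.34 = $12,889.20
Ending inventory (cost pool remaining) = $7,242.80
Check: goods available $20,132.00 = COGS $12,889.20 + ending $7,242.80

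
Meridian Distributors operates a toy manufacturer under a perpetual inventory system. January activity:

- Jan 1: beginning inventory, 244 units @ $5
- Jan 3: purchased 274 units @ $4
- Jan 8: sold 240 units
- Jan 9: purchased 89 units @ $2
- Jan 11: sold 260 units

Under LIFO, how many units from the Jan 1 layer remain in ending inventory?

107

Jan 8, 240 sold [LIFO — newest first]: 240 @ $4 = $960
Jan 11, 260 sold [LIFO — newest first]: 89 @ $2 + 34 @ $4 + 137 @ $5 = $999
Total COGS = $960 + $999 = $1,959
Ending inventory: 107 @ $5 = $535
Check: goods available $2,494 = COGS $1,959 + ending $535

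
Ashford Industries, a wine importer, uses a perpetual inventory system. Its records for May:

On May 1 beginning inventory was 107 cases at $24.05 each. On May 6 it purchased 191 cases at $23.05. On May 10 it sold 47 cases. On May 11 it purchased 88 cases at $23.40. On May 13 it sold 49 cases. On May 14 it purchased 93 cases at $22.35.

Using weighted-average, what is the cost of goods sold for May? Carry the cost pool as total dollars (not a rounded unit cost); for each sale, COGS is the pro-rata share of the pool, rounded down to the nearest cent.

COGS = $2,247.14

After May 1: 107 on hand, pool $2,573.35 (≈ $24.0500 each)
After May 6: 298 on hand, pool $6,975.90 (≈ $23.4091 each)
May 10, sell 47: 47/298 × $6,975.90 → $1,100.22
After May 11: 339 on hand, pool $7,934.88 (≈ $23.4067 each)
May 13, sell 49: 49/339 × $7,934.88 → $1,146.92
After May 14: 383 on hand, pool $8,866.51 (≈ $23.1502 each)
Total COGS = $1,100.22 + $1,146.92 = $2,247.14
Ending inventory (cost pool remaining) = $8,866.51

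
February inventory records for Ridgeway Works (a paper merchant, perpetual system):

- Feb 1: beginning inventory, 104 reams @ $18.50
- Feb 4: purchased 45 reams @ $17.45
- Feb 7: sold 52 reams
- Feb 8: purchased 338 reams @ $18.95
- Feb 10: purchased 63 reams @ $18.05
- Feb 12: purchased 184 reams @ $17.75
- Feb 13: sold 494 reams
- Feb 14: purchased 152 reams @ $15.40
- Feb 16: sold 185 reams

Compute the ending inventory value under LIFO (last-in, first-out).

Ending inventory = $2,893.60

Feb 7, 52 sold [LIFO — newest first]: 45 @ $17.45 + 7 @ $18.50 = $914.75
Feb 13, 494 sold [LIFO — newest first]: 184 @ $17.75 + 63 @ $18.05 + 247 @ $18.95 = $9,083.80
Feb 16, 185 sold [LIFO — newest first]: 152 @ $15.40 + 33 @ $18.95 = $2,966.15
Total COGS = $914.75 + $9,083.80 + $2,966.15 = $12,964.70
Ending inventory: 97 @ $18.50 + 58 @ $18.95 = $2,893.60
Check: goods available $15,858.30 = COGS $12,964.70 + ending $2,893.60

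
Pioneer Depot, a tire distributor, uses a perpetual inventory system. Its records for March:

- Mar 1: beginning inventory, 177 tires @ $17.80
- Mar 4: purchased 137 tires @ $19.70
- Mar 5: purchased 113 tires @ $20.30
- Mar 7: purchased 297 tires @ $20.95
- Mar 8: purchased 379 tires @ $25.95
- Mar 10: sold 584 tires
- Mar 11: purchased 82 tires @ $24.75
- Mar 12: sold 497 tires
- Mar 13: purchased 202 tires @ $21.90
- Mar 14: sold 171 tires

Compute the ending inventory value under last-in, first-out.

Mar 10, 584 sold [LIFO — newest first]: 379 @ $25.95 + 205 @ $20.95 = $14,129.80
Mar 12, 497 sold [LIFO — newest first]: 82 @ $24.75 + 92 @ $20.95 + 113 @ $20.30 + 137 @ $19.70 + 73 @ $17.80 = $10,249.10
Mar 14, 171 sold [LIFO — newest first]: 171 @ $21.90 = $3,744.90
Total COGS = $14,129.80 + $10,249.10 + $3,744.90 = $28,123.80
Ending inventory: 104 @ $17.80 + 31 @ $21.90 = $2,530.10

Ending inventory = $2,530.10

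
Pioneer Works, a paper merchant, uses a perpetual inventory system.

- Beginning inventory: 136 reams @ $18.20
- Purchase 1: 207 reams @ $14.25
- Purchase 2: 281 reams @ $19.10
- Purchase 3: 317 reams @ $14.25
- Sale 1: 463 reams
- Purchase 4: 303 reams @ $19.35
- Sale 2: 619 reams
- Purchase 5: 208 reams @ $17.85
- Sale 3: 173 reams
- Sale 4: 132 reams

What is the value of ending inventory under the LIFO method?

Sale 1 (463) [LIFO — newest first]: 317 @ $14.25 + 146 @ $19.10 = $7,305.85
Sale 2 (619) [LIFO — newest first]: 303 @ $19.35 + 135 @ $19.10 + 181 @ $14.25 = $11,020.80
Sale 3 (173) [LIFO — newest first]: 173 @ $17.85 = $3,088.05
Sale 4 (132) [LIFO — newest first]: 35 @ $17.85 + 26 @ $14.25 + 71 @ $18.20 = $2,287.45
Total COGS = $7,305.85 + $11,020.80 + $3,088.05 + $2,287.45 = $23,702.15
Ending inventory: 65 @ $18.20 = $1,183.00

Ending inventory = $1,183.00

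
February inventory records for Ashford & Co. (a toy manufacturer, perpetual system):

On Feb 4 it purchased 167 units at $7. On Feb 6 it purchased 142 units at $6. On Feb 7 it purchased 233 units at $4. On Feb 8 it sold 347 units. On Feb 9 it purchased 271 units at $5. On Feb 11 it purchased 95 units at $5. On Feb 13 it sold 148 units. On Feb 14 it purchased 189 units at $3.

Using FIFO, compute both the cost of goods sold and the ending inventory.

Feb 8, 347 sold [FIFO — oldest first]: 167 @ $7 + 142 @ $6 + 38 @ $4 = $2,173
Feb 13, 148 sold [FIFO — oldest first]: 148 @ $4 = $592
Total COGS = $2,173 + $592 = $2,765
Ending inventory: 47 @ $4 + 271 @ $5 + 95 @ $5 + 189 @ $3 = $2,585

COGS = $2,765; ending inventory = $2,585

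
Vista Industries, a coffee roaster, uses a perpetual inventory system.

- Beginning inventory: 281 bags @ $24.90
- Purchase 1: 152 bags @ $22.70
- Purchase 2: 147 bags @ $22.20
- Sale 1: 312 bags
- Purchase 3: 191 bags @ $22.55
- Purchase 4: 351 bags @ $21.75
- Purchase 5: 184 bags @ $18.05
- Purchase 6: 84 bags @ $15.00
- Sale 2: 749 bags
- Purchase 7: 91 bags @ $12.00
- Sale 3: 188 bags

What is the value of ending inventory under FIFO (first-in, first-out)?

Ending inventory = $3,380.85

Sale 1 (312) [FIFO — oldest first]: 281 @ $24.90 + 31 @ $22.70 = $7,700.60
Sale 2 (749) [FIFO — oldest first]: 121 @ $22.70 + 147 @ $22.20 + 191 @ $22.55 + 290 @ $21.75 = $16,624.65
Sale 3 (188) [FIFO — oldest first]: 61 @ $21.75 + 127 @ $18.05 = $3,619.10
Total COGS = $7,700.60 + $16,624.65 + $3,619.10 = $27,944.35
Ending inventory: 57 @ $18.05 + 84 @ $15.00 + 91 @ $12.00 = $3,380.85
Check: goods available $31,325.20 = COGS $27,944.35 + ending $3,380.85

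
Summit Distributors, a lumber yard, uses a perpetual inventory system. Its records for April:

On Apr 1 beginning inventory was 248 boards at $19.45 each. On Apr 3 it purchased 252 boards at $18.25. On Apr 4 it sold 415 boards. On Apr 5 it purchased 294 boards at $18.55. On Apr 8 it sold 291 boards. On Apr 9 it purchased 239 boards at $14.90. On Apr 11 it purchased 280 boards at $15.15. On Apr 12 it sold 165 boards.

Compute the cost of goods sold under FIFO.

COGS = $16,023.60

Apr 4, 415 sold [FIFO — oldest first]: 248 @ $19.45 + 167 @ $18.25 = $7,871.35
Apr 8, 291 sold [FIFO — oldest first]: 85 @ $18.25 + 206 @ $18.55 = $5,372.55
Apr 12, 165 sold [FIFO — oldest first]: 88 @ $18.55 + 77 @ $14.90 = $2,779.70
Total COGS = $7,871.35 + $5,372.55 + $2,779.70 = $16,023.60
Ending inventory: 162 @ $14.90 + 280 @ $15.15 = $6,655.80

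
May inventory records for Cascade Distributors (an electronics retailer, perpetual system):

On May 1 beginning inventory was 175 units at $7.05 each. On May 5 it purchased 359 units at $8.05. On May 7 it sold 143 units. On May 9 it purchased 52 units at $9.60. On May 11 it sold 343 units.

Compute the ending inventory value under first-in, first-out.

May 7, 143 sold [FIFO — oldest first]: 143 @ $7.05 = $1,008.15
May 11, 343 sold [FIFO — oldest first]: 32 @ $7.05 + 311 @ $8.05 = $2,729.15
Total COGS = $1,008.15 + $2,729.15 = $3,737.30
Ending inventory: 48 @ $8.05 + 52 @ $9.60 = $885.60
Check: goods available $4,622.90 = COGS $3,737.30 + ending $885.60

Ending inventory = $885.60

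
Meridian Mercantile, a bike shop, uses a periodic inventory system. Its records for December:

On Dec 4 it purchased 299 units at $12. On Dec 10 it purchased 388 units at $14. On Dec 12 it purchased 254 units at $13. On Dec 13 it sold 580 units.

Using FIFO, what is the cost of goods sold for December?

Dec 13, 580 sold [FIFO — oldest first]: 299 @ $12 + 281 @ $14 = $7,522
Ending inventory: 107 @ $14 + 254 @ $13 = $4,800

COGS = $7,522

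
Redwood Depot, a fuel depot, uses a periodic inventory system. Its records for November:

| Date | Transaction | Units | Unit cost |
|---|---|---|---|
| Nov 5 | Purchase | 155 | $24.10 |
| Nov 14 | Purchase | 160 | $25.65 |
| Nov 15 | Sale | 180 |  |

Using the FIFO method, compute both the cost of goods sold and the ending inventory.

COGS = $4,376.75; ending inventory = $3,462.75

Nov 15, 180 sold [FIFO — oldest first]: 155 @ $24.10 + 25 @ $25.65 = $4,376.75
Ending inventory: 135 @ $25.65 = $3,462.75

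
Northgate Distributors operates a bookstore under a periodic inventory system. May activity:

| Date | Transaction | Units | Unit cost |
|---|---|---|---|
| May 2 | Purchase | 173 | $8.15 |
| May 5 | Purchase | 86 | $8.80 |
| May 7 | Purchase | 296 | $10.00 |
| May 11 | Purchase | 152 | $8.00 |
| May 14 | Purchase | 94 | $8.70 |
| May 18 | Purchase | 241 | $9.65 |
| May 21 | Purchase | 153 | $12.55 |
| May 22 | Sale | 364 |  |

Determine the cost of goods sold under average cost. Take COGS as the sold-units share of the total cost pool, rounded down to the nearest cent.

COGS = $3,474.40

May 22, sell 364: 364/1195 × $11,406.35 → $3,474.40
Ending inventory (cost pool remaining) = $7,931.95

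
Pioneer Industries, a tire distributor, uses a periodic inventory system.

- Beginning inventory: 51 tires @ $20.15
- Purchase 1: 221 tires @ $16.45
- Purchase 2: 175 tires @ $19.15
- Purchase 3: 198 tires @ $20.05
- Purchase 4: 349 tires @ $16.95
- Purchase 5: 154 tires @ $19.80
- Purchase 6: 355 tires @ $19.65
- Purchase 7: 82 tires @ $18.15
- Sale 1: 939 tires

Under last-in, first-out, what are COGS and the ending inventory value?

Sale 1 (939) [LIFO — newest first]: 82 @ $18.15 + 355 @ $19.65 + 154 @ $19.80 + 348 @ $16.95 = $17,411.85
Ending inventory: 51 @ $20.15 + 221 @ $16.45 + 175 @ $19.15 + 198 @ $20.05 + 1 @ $16.95 = $12,001.20
Check: goods available $29,413.05 = COGS $17,411.85 + ending $12,001.20

COGS = $17,411.85; ending inventory = $12,001.20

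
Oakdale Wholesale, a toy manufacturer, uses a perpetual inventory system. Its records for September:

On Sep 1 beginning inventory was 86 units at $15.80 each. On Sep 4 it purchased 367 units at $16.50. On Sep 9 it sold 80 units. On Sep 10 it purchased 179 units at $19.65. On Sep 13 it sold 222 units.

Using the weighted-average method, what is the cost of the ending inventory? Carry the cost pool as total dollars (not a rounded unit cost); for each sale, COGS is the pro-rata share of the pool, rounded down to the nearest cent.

Ending inventory = $5,752.46

After Sep 1: 86 on hand, pool $1,358.80 (≈ $15.8000 each)
After Sep 4: 453 on hand, pool $7,414.30 (≈ $16.3671 each)
Sep 9, sell 80: 80/453 × $7,414.30 → $1,309.36
After Sep 10: 552 on hand, pool $9,622.29 (≈ $17.4317 each)
Sep 13, sell 222: 222/552 × $9,622.29 → $3,869.83
Total COGS = $1,309.36 + $3,869.83 = $5,179.19
Ending inventory (cost pool remaining) = $5,752.46
Check: goods available $10,931.65 = COGS $5,179.19 + ending $5,752.46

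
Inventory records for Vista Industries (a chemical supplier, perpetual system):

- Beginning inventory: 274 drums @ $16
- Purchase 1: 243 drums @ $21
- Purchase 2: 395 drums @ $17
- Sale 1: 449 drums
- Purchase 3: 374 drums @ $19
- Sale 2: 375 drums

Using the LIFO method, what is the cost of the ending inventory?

Ending inventory = $8,332

Sale 1 (449) [LIFO — newest first]: 395 @ $17 + 54 @ $21 = $7,849
Sale 2 (375) [LIFO — newest first]: 374 @ $19 + 1 @ $21 = $7,127
Total COGS = $7,849 + $7,127 = $14,976
Ending inventory: 274 @ $16 + 188 @ $21 = $8,332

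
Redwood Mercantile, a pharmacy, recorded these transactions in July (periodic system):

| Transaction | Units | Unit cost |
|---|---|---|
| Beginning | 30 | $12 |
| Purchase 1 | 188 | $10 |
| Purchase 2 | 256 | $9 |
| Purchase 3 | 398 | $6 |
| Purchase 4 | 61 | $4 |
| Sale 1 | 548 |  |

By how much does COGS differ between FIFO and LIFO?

FIFO COGS: 30 @ $12 + 188 @ $10 + 256 @ $9 + 74 @ $6 = $4,988
LIFO COGS: 61 @ $4 + 398 @ $6 + 89 @ $9 = $3,433
Difference = |$4,988 − $3,433| = $1,555

$1,555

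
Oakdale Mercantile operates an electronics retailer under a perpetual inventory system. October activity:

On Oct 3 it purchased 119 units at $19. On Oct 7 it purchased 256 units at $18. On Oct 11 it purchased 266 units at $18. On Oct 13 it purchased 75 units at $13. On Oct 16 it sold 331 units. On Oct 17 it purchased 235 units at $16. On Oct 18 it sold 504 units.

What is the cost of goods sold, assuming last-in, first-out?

COGS = $14,188

Oct 16, 331 sold [LIFO — newest first]: 75 @ $13 + 256 @ $18 = $5,583
Oct 18, 504 sold [LIFO — newest first]: 235 @ $16 + 10 @ $18 + 256 @ $18 + 3 @ $19 = $8,605
Total COGS = $5,583 + $8,605 = $14,188
Ending inventory: 116 @ $19 = $2,204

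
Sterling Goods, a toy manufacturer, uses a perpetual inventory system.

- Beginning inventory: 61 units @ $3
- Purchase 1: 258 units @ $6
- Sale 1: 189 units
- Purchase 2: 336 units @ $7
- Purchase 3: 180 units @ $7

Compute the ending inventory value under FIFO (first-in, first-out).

Ending inventory = $4,392

Sale 1 (189) [FIFO — oldest first]: 61 @ $3 + 128 @ $6 = $951
Ending inventory: 130 @ $6 + 336 @ $7 + 180 @ $7 = $4,392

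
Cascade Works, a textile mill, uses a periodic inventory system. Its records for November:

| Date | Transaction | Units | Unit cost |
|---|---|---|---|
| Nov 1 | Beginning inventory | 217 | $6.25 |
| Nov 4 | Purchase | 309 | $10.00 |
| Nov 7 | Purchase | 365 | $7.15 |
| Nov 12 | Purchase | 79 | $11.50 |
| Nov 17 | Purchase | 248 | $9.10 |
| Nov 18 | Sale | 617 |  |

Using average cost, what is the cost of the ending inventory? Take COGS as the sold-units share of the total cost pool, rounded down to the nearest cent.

Nov 18, sell 617: 617/1218 × $10,221.30 → $5,177.78
Ending inventory (cost pool remaining) = $5,043.52

Ending inventory = $5,043.52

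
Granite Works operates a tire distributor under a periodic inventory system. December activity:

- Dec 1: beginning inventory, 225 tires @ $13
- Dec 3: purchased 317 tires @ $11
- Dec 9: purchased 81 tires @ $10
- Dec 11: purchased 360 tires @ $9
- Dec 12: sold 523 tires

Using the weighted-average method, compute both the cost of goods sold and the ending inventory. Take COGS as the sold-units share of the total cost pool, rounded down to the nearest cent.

COGS = $5,566.25; ending inventory = $4,895.75

Dec 12, sell 523: 523/983 × $10,462.00 → $5,566.25
Ending inventory (cost pool remaining) = $4,895.75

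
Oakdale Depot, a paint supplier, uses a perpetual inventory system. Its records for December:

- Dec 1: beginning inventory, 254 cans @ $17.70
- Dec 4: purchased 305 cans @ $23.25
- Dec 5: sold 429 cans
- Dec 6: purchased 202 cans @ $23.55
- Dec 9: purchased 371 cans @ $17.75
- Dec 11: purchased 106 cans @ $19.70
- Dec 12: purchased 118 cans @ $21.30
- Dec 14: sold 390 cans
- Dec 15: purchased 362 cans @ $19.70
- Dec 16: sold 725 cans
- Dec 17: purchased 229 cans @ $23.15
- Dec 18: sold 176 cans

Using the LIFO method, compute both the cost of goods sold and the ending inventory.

Dec 5, 429 sold [LIFO — newest first]: 305 @ $23.25 + 124 @ $17.70 = $9,286.05
Dec 14, 390 sold [LIFO — newest first]: 118 @ $21.30 + 106 @ $19.70 + 166 @ $17.75 = $7,548.10
Dec 16, 725 sold [LIFO — newest first]: 362 @ $19.70 + 205 @ $17.75 + 158 @ $23.55 = $14,491.05
Dec 18, 176 sold [LIFO — newest first]: 176 @ $23.15 = $4,074.40
Total COGS = $9,286.05 + $7,548.10 + $14,491.05 + $4,074.40 = $35,399.60
Ending inventory: 130 @ $17.70 + 44 @ $23.55 + 53 @ $23.15 = $4,564.15

COGS = $35,399.60; ending inventory = $4,564.15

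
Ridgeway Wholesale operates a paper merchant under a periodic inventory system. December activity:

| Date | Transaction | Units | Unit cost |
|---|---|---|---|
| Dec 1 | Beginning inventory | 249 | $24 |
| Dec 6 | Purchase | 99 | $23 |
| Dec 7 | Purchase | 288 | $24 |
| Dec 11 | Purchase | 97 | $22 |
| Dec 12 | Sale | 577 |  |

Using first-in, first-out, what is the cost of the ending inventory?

Ending inventory = $3,550

Dec 12, 577 sold [FIFO — oldest first]: 249 @ $24 + 99 @ $23 + 229 @ $24 = $13,749
Ending inventory: 59 @ $24 + 97 @ $22 = $3,550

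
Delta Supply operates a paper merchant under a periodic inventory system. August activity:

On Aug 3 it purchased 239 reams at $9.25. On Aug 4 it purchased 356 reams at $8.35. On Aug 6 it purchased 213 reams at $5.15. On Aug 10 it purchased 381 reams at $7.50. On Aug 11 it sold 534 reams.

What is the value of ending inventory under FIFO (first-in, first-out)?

Aug 11, 534 sold [FIFO — oldest first]: 239 @ $9.25 + 295 @ $8.35 = $4,674.00
Ending inventory: 61 @ $8.35 + 213 @ $5.15 + 381 @ $7.50 = $4,463.80

Ending inventory = $4,463.80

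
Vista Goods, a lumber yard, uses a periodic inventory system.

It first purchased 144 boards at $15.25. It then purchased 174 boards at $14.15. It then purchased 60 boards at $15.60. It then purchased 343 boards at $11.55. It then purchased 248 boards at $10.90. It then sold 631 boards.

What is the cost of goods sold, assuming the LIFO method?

COGS = $7,288.85

Sale 1 (631) [LIFO — newest first]: 248 @ $10.90 + 343 @ $11.55 + 40 @ $15.60 = $7,288.85
Ending inventory: 144 @ $15.25 + 174 @ $14.15 + 20 @ $15.60 = $4,970.10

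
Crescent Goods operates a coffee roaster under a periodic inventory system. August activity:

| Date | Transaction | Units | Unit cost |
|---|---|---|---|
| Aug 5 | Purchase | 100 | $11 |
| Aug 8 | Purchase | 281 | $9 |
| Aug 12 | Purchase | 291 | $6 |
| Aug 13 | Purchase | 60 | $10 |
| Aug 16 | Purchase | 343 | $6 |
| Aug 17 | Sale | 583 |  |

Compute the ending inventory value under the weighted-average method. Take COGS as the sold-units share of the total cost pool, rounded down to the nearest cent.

Ending inventory = $3,676.50

Aug 17, sell 583: 583/1075 × $8,033.00 → $4,356.50
Ending inventory (cost pool remaining) = $3,676.50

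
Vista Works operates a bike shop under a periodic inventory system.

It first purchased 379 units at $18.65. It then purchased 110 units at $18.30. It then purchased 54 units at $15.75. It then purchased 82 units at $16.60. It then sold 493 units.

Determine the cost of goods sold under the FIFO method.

Sale 1 (493) [FIFO — oldest first]: 379 @ $18.65 + 110 @ $18.30 + 4 @ $15.75 = $9,144.35
Ending inventory: 50 @ $15.75 + 82 @ $16.60 = $2,148.70

COGS = $9,144.35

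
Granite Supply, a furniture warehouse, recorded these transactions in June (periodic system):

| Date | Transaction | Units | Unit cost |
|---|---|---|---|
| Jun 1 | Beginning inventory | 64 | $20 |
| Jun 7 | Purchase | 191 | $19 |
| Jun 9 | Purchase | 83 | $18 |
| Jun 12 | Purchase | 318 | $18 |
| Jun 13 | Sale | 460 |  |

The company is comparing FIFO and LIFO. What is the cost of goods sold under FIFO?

FIFO COGS: 64 @ $20 + 191 @ $19 + 83 @ $18 + 122 @ $18 = $8,599
LIFO COGS: 318 @ $18 + 83 @ $18 + 59 @ $19 = $8,339

COGS = $8,599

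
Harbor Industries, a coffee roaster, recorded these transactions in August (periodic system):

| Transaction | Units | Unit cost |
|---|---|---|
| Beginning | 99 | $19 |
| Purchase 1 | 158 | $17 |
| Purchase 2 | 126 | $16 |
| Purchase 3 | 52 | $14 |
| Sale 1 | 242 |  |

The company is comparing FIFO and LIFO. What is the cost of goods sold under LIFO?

FIFO COGS: 99 @ $19 + 143 @ $17 = $4,312
LIFO COGS: 52 @ $14 + 126 @ $16 + 64 @ $17 = $3,832

COGS = $3,832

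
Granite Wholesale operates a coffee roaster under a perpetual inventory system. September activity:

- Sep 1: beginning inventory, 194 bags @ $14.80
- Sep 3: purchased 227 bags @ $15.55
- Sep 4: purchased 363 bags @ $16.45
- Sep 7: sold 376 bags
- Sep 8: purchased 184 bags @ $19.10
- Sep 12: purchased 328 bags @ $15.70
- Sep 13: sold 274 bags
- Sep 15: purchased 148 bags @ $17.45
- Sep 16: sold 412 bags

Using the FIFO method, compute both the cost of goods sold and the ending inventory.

COGS = $17,362.60; ending inventory = $6,256.40

Sep 7, 376 sold [FIFO — oldest first]: 194 @ $14.80 + 182 @ $15.55 = $5,701.30
Sep 13, 274 sold [FIFO — oldest first]: 45 @ $15.55 + 229 @ $16.45 = $4,466.80
Sep 16, 412 sold [FIFO — oldest first]: 134 @ $16.45 + 184 @ $19.10 + 94 @ $15.70 = $7,194.50
Total COGS = $5,701.30 + $4,466.80 + $7,194.50 = $17,362.60
Ending inventory: 234 @ $15.70 + 148 @ $17.45 = $6,256.40
Check: goods available $23,619.00 = COGS $17,362.60 + ending $6,256.40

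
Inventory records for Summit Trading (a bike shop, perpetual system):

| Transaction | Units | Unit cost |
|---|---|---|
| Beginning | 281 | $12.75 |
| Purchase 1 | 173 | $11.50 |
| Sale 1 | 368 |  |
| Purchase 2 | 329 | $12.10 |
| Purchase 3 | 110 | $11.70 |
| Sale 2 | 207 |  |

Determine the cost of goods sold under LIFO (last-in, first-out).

COGS = $6,936.45

Sale 1 (368) [LIFO — newest first]: 173 @ $11.50 + 195 @ $12.75 = $4,475.75
Sale 2 (207) [LIFO — newest first]: 110 @ $11.70 + 97 @ $12.10 = $2,460.70
Total COGS = $4,475.75 + $2,460.70 = $6,936.45
Ending inventory: 86 @ $12.75 + 232 @ $12.10 = $3,903.70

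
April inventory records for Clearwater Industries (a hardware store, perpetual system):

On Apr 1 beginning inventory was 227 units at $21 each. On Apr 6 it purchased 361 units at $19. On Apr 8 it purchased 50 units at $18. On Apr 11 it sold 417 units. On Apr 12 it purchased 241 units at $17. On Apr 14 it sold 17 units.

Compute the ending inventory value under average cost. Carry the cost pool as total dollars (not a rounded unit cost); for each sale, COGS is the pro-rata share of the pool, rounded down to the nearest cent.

Ending inventory = $8,125.54

After Apr 1: 227 on hand, pool $4,767.00 (≈ $21.0000 each)
After Apr 6: 588 on hand, pool $11,626.00 (≈ $19.7721 each)
After Apr 8: 638 on hand, pool $12,526.00 (≈ $19.6332 each)
Apr 11, sell 417: 417/638 × $12,526.00 → $8,187.05
After Apr 12: 462 on hand, pool $8,435.95 (≈ $18.2596 each)
Apr 14, sell 17: 17/462 × $8,435.95 → $310.41
Total COGS = $8,187.05 + $310.41 = $8,497.46
Ending inventory (cost pool remaining) = $8,125.54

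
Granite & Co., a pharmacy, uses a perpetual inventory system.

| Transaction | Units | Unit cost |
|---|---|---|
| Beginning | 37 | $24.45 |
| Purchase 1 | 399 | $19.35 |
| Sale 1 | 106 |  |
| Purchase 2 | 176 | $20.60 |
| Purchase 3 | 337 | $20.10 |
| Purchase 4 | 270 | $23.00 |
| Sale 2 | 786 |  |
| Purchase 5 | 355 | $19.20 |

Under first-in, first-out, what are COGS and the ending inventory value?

Sale 1 (106) [FIFO — oldest first]: 37 @ $24.45 + 69 @ $19.35 = $2,239.80
Sale 2 (786) [FIFO — oldest first]: 330 @ $19.35 + 176 @ $20.60 + 280 @ $20.10 = $15,639.10
Total COGS = $2,239.80 + $15,639.10 = $17,878.90
Ending inventory: 57 @ $20.10 + 270 @ $23.00 + 355 @ $19.20 = $14,171.70

COGS = $17,878.90; ending inventory = $14,171.70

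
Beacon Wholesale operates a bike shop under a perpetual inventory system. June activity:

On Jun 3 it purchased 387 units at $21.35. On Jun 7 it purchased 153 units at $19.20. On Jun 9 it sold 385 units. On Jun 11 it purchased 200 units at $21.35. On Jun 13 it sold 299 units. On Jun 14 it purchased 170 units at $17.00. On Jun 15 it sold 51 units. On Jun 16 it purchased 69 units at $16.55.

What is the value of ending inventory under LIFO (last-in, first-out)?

Jun 9, 385 sold [LIFO — newest first]: 153 @ $19.20 + 232 @ $21.35 = $7,890.80
Jun 13, 299 sold [LIFO — newest first]: 200 @ $21.35 + 99 @ $21.35 = $6,383.65
Jun 15, 51 sold [LIFO — newest first]: 51 @ $17.00 = $867.00
Total COGS = $7,890.80 + $6,383.65 + $867.00 = $15,141.45
Ending inventory: 56 @ $21.35 + 119 @ $17.00 + 69 @ $16.55 = $4,360.55

Ending inventory = $4,360.55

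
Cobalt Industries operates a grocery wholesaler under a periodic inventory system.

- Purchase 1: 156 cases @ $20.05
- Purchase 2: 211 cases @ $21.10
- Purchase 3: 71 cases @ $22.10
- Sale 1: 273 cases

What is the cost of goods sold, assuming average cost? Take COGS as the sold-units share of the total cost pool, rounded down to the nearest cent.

Sale 1, sell 273: 273/438 × $9,149.00 → $5,702.45
Ending inventory (cost pool remaining) = $3,446.55
Check: goods available $9,149.00 = COGS $5,702.45 + ending $3,446.55

COGS = $5,702.45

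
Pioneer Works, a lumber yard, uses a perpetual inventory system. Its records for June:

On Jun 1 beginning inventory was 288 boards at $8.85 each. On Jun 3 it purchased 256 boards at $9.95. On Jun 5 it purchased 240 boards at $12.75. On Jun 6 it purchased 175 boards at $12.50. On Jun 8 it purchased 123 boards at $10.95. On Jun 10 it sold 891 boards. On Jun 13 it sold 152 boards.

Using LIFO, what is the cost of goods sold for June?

COGS = $11,345.20

Jun 10, 891 sold [LIFO — newest first]: 123 @ $10.95 + 175 @ $12.50 + 240 @ $12.75 + 256 @ $9.95 + 97 @ $8.85 = $10,000.00
Jun 13, 152 sold [LIFO — newest first]: 152 @ $8.85 = $1,345.20
Total COGS = $10,000.00 + $1,345.20 = $11,345.20
Ending inventory: 39 @ $8.85 = $345.15
Check: goods available $11,690.35 = COGS $11,345.20 + ending $345.15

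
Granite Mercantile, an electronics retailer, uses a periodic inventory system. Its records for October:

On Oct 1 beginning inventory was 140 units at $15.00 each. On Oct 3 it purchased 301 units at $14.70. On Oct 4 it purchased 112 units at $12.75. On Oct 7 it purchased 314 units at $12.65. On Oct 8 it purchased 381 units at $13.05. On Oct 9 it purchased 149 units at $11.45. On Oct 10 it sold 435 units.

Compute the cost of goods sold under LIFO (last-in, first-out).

Oct 10, 435 sold [LIFO — newest first]: 149 @ $11.45 + 286 @ $13.05 = $5,438.35
Ending inventory: 140 @ $15.00 + 301 @ $14.70 + 112 @ $12.75 + 314 @ $12.65 + 95 @ $13.05 = $13,164.55

COGS = $5,438.35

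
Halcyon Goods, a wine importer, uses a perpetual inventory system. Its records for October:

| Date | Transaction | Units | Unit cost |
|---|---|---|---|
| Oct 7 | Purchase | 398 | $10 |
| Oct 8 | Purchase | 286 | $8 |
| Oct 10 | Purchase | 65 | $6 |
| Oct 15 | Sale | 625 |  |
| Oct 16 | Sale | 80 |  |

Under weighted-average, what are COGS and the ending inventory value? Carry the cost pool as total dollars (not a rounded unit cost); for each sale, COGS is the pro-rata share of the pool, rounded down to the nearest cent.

After Oct 7: 398 on hand, pool $3,980.00 (≈ $10.0000 each)
After Oct 8: 684 on hand, pool $6,268.00 (≈ $9.1637 each)
After Oct 10: 749 on hand, pool $6,658.00 (≈ $8.8892 each)
Oct 15, sell 625: 625/749 × $6,658.00 → $5,555.74
Oct 16, sell 80: 80/124 × $1,102.26 → $711.13
Total COGS = $5,555.74 + $711.13 = $6,266.87
Ending inventory (cost pool remaining) = $391.13
Check: goods available $6,658.00 = COGS $6,266.87 + ending $391.13

COGS = $6,266.87; ending inventory = $391.13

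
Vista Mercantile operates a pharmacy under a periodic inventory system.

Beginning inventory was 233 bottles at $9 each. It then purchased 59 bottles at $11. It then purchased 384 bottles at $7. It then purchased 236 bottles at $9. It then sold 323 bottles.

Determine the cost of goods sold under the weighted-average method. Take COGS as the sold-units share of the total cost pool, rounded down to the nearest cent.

Sale 1, sell 323: 323/912 × $7,558.00 → $2,676.79
Ending inventory (cost pool remaining) = $4,881.21
Check: goods available $7,558.00 = COGS $2,676.79 + ending $4,881.21

COGS = $2,676.79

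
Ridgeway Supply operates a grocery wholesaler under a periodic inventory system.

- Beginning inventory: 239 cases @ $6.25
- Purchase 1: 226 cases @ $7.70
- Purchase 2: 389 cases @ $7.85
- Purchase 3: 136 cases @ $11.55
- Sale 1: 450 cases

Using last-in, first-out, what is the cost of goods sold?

Sale 1 (450) [LIFO — newest first]: 136 @ $11.55 + 314 @ $7.85 = $4,035.70
Ending inventory: 239 @ $6.25 + 226 @ $7.70 + 75 @ $7.85 = $3,822.70

COGS = $4,035.70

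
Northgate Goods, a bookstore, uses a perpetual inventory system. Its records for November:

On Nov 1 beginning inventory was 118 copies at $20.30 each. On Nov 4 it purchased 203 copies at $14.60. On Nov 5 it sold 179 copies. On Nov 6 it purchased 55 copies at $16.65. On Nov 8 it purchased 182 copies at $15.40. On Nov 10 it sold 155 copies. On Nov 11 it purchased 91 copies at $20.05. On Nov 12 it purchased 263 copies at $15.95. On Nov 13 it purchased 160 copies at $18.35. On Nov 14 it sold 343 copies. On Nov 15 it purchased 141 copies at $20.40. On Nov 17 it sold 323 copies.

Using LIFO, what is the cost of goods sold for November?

COGS = $17,001.60

Nov 5, 179 sold [LIFO — newest first]: 179 @ $14.60 = $2,613.40
Nov 10, 155 sold [LIFO — newest first]: 155 @ $15.40 = $2,387.00
Nov 14, 343 sold [LIFO — newest first]: 160 @ $18.35 + 183 @ $15.95 = $5,854.85
Nov 17, 323 sold [LIFO — newest first]: 141 @ $20.40 + 80 @ $15.95 + 91 @ $20.05 + 11 @ $15.40 = $6,146.35
Total COGS = $2,613.40 + $2,387.00 + $5,854.85 + $6,146.35 = $17,001.60
Ending inventory: 118 @ $20.30 + 24 @ $14.60 + 55 @ $16.65 + 16 @ $15.40 = $3,907.95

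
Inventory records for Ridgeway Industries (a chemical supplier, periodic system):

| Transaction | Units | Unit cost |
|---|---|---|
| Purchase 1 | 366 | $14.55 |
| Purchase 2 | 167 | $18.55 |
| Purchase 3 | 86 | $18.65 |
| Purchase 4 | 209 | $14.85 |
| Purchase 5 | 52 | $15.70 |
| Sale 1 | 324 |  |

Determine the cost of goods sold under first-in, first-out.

Sale 1 (324) [FIFO — oldest first]: 324 @ $14.55 = $4,714.20
Ending inventory: 42 @ $14.55 + 167 @ $18.55 + 86 @ $18.65 + 209 @ $14.85 + 52 @ $15.70 = $9,232.90

COGS = $4,714.20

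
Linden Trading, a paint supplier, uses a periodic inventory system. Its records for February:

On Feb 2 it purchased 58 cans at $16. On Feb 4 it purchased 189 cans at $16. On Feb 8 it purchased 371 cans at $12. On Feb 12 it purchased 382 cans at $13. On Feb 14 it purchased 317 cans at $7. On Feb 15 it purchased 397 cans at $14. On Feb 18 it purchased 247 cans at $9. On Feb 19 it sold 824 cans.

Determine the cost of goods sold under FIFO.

COGS = $11,082

Feb 19, 824 sold [FIFO — oldest first]: 58 @ $16 + 189 @ $16 + 371 @ $12 + 206 @ $13 = $11,082
Ending inventory: 176 @ $13 + 317 @ $7 + 397 @ $14 + 247 @ $9 = $12,288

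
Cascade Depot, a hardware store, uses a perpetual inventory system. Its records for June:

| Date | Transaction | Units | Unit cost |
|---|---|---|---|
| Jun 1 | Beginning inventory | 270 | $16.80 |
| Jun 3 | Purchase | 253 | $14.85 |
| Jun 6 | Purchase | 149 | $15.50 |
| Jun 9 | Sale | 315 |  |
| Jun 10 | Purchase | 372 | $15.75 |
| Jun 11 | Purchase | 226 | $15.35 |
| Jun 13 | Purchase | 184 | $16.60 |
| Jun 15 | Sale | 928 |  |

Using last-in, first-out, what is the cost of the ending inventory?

Ending inventory = $3,544.80

Jun 9, 315 sold [LIFO — newest first]: 149 @ $15.50 + 166 @ $14.85 = $4,774.60
Jun 15, 928 sold [LIFO — newest first]: 184 @ $16.60 + 226 @ $15.35 + 372 @ $15.75 + 87 @ $14.85 + 59 @ $16.80 = $14,665.65
Total COGS = $4,774.60 + $14,665.65 = $19,440.25
Ending inventory: 211 @ $16.80 = $3,544.80
Check: goods available $22,985.05 = COGS $19,440.25 + ending $3,544.80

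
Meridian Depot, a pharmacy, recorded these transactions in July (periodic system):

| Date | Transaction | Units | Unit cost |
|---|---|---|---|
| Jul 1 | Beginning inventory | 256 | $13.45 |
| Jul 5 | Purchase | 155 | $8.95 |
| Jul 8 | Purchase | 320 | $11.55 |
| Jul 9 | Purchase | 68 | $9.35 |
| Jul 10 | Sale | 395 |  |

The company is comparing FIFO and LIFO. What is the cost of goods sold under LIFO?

COGS = $4,394.45

FIFO COGS: 256 @ $13.45 + 139 @ $8.95 = $4,687.25
LIFO COGS: 68 @ $9.35 + 320 @ $11.55 + 7 @ $8.95 = $4,394.45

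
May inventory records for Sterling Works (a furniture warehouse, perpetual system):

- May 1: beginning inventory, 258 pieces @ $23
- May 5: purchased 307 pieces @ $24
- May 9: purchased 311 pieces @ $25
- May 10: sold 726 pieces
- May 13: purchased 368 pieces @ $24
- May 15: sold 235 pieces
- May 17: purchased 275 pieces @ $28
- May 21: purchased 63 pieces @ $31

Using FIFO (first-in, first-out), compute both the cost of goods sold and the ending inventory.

May 10, 726 sold [FIFO — oldest first]: 258 @ $23 + 307 @ $24 + 161 @ $25 = $17,327
May 15, 235 sold [FIFO — oldest first]: 150 @ $25 + 85 @ $24 = $5,790
Total COGS = $17,327 + $5,790 = $23,117
Ending inventory: 283 @ $24 + 275 @ $28 + 63 @ $31 = $16,445
Check: goods available $39,562 = COGS $23,117 + ending $16,445

COGS = $23,117; ending inventory = $16,445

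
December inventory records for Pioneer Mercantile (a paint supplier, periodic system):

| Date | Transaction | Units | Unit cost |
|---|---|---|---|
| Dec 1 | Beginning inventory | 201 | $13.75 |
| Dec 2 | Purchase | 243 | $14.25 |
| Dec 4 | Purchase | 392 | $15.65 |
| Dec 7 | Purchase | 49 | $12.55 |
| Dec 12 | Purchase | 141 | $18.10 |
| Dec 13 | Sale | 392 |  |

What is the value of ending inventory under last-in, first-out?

Ending inventory = $9,200.00

Dec 13, 392 sold [LIFO — newest first]: 141 @ $18.10 + 49 @ $12.55 + 202 @ $15.65 = $6,328.35
Ending inventory: 201 @ $13.75 + 243 @ $14.25 + 190 @ $15.65 = $9,200.00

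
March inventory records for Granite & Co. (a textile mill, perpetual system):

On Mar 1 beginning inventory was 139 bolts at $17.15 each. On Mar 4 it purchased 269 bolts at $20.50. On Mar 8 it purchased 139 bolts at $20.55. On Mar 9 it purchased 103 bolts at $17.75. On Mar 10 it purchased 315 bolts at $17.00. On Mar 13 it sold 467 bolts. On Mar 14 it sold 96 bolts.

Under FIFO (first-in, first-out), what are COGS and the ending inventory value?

COGS = $11,038.80; ending inventory = $6,899.25

Mar 13, 467 sold [FIFO — oldest first]: 139 @ $17.15 + 269 @ $20.50 + 59 @ $20.55 = $9,110.80
Mar 14, 96 sold [FIFO — oldest first]: 80 @ $20.55 + 16 @ $17.75 = $1,928.00
Total COGS = $9,110.80 + $1,928.00 = $11,038.80
Ending inventory: 87 @ $17.75 + 315 @ $17.00 = $6,899.25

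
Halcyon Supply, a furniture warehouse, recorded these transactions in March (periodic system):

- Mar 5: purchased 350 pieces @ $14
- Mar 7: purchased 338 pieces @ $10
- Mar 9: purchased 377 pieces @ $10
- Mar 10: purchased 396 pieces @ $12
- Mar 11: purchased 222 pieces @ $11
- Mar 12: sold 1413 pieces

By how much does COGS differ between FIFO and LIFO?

$762

FIFO COGS: 350 @ $14 + 338 @ $10 + 377 @ $10 + 348 @ $12 = $16,226
LIFO COGS: 222 @ $11 + 396 @ $12 + 377 @ $10 + 338 @ $10 + 80 @ $14 = $15,464
Difference = |$16,226 − $15,464| = $762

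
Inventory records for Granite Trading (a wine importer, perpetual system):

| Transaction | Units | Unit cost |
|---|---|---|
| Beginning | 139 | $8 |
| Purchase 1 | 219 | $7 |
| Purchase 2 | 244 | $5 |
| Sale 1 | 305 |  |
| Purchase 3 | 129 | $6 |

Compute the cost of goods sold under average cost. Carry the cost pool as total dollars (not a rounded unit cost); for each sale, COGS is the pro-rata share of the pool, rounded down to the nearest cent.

After Beginning: 139 on hand, pool $1,112.00 (≈ $8.0000 each)
After Purchase 1: 358 on hand, pool $2,645.00 (≈ $7.3883 each)
After Purchase 2: 602 on hand, pool $3,865.00 (≈ $6.4203 each)
Sale 1, sell 305: 305/602 × $3,865.00 → $1,958.18
After Purchase 3: 426 on hand, pool $2,680.82 (≈ $6.2930 each)
Ending inventory (cost pool remaining) = $2,680.82
Check: goods available $4,639.00 = COGS $1,958.18 + ending $2,680.82

COGS = $1,958.18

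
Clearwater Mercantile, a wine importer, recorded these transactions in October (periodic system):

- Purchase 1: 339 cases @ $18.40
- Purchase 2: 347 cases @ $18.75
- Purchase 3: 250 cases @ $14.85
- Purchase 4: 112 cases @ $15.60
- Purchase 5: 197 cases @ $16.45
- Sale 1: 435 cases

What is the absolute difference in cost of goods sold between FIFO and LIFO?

FIFO COGS: 339 @ $18.40 + 96 @ $18.75 = $8,037.60
LIFO COGS: 197 @ $16.45 + 112 @ $15.60 + 126 @ $14.85 = $6,858.95
Difference = |$8,037.60 − $6,858.95| = $1,178.65

$1,178.65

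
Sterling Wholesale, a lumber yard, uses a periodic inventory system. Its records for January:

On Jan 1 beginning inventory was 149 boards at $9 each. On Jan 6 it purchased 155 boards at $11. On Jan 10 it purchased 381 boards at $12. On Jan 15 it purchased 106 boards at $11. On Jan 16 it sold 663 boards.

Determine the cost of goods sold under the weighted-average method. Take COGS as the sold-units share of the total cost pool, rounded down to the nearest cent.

COGS = $7,362.56

Jan 16, sell 663: 663/791 × $8,784.00 → $7,362.56
Ending inventory (cost pool remaining) = $1,421.44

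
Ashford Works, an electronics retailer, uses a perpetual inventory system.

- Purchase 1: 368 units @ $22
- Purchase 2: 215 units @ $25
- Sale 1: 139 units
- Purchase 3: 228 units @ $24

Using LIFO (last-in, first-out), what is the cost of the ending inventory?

Sale 1 (139) [LIFO — newest first]: 139 @ $25 = $3,475
Ending inventory: 368 @ $22 + 76 @ $25 + 228 @ $24 = $15,468

Ending inventory = $15,468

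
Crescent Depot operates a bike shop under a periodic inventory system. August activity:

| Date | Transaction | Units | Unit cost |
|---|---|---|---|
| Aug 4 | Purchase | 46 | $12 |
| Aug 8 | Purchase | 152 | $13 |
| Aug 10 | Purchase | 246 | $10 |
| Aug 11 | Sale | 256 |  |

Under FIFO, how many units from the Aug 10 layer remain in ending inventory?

188

Aug 11, 256 sold [FIFO — oldest first]: 46 @ $12 + 152 @ $13 + 58 @ $10 = $3,108
Ending inventory: 188 @ $10 = $1,880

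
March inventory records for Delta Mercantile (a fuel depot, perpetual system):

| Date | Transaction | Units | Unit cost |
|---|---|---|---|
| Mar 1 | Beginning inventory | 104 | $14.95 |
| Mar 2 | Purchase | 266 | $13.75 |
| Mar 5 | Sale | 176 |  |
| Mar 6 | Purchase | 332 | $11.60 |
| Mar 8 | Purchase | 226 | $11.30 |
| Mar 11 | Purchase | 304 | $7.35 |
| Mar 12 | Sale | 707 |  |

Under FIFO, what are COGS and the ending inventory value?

Mar 5, 176 sold [FIFO — oldest first]: 104 @ $14.95 + 72 @ $13.75 = $2,544.80
Mar 12, 707 sold [FIFO — oldest first]: 194 @ $13.75 + 332 @ $11.60 + 181 @ $11.30 = $8,564.00
Total COGS = $2,544.80 + $8,564.00 = $11,108.80
Ending inventory: 45 @ $11.30 + 304 @ $7.35 = $2,742.90

COGS = $11,108.80; ending inventory = $2,742.90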